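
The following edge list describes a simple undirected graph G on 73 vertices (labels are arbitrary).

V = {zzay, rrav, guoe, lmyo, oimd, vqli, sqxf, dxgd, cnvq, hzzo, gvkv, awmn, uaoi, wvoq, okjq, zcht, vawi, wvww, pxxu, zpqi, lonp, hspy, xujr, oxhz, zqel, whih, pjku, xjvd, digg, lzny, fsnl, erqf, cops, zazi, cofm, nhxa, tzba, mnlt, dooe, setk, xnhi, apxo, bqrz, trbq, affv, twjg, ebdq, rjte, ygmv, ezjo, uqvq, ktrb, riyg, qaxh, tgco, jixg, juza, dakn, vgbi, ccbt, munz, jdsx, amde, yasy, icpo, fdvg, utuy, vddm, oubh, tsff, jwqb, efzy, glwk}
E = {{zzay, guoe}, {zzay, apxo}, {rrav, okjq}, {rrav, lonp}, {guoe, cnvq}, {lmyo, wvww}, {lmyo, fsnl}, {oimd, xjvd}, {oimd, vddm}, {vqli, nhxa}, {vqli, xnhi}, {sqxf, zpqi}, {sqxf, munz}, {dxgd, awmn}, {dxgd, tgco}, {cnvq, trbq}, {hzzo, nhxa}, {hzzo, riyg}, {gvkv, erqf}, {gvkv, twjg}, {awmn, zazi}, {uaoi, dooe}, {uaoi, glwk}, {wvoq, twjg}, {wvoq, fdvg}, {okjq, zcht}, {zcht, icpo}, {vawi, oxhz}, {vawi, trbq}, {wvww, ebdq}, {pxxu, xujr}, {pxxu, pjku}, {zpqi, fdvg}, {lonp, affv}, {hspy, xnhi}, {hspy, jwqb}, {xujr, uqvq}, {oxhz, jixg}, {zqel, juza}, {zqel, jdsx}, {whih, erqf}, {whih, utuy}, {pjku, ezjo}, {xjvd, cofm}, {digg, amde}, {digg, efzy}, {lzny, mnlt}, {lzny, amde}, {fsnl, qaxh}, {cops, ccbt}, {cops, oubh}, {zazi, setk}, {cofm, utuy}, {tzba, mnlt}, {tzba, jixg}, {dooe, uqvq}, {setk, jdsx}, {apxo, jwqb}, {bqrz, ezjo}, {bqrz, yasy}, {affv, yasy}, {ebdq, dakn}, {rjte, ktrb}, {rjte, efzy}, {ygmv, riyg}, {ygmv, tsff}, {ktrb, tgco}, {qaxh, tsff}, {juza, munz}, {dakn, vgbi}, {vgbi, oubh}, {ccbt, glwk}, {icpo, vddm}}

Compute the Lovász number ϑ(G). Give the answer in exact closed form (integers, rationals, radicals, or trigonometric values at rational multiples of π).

N(affv) = {lonp, yasy}, |N(affv)| = 2.
N(uaoi) = {dooe, glwk}, |N(uaoi)| = 2.
deg(cnvq) = 2; N(cnvq) = {guoe, trbq}.
deg(utuy) = 2; N(utuy) = {whih, cofm}.
Regular of degree 2 on 73 vertices: connected 2-regular on 73 ⇒ C_{73}.
The 37 distinct eigenvalues: [2.0, 1.993, 1.97, 1.934, 1.883, 1.818, 1.739, 1.648, 1.544, 1.429, 1.304, 1.169, 1.025, 0.873, 0.715, 0.552, 0.385, 0.215, 0.043, -0.129, -0.3, -0.469, -0.634, -0.795, -0.95, -1.098, -1.237, -1.368, -1.488, -1.598, -1.695, -1.78, -1.852, -1.91, -1.954, -1.983, -1.998].
Lovász: ϑ = −73(-2*cos(pi/73))/(2+-(-1)*2*cos(pi/73)) = 73*cos(pi/73)/(cos(pi/73) + 1).
= 36.48309477… (decimal).
α=36, χ(Ḡ)=37; ϑ=73*cos(pi/73)/(cos(pi/73) + 1) lies between (both strict).

73*cos(pi/73)/(cos(pi/73) + 1)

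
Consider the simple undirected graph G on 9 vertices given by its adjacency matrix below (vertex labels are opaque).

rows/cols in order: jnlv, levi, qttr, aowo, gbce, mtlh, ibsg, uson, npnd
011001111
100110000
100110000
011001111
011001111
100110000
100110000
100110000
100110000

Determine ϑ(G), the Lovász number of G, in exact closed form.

6

Vertex mtlh has 3 neighbors: jnlv, aowo, gbce.
N(uson) = {jnlv, aowo, gbce}, |N(uson)| = 3.
deg(npnd) = 3; N(npnd) = {jnlv, aowo, gbce}.
N(gbce) = {levi, qttr, mtlh, ibsg, uson, npnd}, |N(gbce)| = 6.
Complete 2-partite, parts [6, 3]: perfect, ϑ = α = 6.
Numerically 6.000000.
Lovász sandwich 6 ≤ 6 ≤ 6: collapsed.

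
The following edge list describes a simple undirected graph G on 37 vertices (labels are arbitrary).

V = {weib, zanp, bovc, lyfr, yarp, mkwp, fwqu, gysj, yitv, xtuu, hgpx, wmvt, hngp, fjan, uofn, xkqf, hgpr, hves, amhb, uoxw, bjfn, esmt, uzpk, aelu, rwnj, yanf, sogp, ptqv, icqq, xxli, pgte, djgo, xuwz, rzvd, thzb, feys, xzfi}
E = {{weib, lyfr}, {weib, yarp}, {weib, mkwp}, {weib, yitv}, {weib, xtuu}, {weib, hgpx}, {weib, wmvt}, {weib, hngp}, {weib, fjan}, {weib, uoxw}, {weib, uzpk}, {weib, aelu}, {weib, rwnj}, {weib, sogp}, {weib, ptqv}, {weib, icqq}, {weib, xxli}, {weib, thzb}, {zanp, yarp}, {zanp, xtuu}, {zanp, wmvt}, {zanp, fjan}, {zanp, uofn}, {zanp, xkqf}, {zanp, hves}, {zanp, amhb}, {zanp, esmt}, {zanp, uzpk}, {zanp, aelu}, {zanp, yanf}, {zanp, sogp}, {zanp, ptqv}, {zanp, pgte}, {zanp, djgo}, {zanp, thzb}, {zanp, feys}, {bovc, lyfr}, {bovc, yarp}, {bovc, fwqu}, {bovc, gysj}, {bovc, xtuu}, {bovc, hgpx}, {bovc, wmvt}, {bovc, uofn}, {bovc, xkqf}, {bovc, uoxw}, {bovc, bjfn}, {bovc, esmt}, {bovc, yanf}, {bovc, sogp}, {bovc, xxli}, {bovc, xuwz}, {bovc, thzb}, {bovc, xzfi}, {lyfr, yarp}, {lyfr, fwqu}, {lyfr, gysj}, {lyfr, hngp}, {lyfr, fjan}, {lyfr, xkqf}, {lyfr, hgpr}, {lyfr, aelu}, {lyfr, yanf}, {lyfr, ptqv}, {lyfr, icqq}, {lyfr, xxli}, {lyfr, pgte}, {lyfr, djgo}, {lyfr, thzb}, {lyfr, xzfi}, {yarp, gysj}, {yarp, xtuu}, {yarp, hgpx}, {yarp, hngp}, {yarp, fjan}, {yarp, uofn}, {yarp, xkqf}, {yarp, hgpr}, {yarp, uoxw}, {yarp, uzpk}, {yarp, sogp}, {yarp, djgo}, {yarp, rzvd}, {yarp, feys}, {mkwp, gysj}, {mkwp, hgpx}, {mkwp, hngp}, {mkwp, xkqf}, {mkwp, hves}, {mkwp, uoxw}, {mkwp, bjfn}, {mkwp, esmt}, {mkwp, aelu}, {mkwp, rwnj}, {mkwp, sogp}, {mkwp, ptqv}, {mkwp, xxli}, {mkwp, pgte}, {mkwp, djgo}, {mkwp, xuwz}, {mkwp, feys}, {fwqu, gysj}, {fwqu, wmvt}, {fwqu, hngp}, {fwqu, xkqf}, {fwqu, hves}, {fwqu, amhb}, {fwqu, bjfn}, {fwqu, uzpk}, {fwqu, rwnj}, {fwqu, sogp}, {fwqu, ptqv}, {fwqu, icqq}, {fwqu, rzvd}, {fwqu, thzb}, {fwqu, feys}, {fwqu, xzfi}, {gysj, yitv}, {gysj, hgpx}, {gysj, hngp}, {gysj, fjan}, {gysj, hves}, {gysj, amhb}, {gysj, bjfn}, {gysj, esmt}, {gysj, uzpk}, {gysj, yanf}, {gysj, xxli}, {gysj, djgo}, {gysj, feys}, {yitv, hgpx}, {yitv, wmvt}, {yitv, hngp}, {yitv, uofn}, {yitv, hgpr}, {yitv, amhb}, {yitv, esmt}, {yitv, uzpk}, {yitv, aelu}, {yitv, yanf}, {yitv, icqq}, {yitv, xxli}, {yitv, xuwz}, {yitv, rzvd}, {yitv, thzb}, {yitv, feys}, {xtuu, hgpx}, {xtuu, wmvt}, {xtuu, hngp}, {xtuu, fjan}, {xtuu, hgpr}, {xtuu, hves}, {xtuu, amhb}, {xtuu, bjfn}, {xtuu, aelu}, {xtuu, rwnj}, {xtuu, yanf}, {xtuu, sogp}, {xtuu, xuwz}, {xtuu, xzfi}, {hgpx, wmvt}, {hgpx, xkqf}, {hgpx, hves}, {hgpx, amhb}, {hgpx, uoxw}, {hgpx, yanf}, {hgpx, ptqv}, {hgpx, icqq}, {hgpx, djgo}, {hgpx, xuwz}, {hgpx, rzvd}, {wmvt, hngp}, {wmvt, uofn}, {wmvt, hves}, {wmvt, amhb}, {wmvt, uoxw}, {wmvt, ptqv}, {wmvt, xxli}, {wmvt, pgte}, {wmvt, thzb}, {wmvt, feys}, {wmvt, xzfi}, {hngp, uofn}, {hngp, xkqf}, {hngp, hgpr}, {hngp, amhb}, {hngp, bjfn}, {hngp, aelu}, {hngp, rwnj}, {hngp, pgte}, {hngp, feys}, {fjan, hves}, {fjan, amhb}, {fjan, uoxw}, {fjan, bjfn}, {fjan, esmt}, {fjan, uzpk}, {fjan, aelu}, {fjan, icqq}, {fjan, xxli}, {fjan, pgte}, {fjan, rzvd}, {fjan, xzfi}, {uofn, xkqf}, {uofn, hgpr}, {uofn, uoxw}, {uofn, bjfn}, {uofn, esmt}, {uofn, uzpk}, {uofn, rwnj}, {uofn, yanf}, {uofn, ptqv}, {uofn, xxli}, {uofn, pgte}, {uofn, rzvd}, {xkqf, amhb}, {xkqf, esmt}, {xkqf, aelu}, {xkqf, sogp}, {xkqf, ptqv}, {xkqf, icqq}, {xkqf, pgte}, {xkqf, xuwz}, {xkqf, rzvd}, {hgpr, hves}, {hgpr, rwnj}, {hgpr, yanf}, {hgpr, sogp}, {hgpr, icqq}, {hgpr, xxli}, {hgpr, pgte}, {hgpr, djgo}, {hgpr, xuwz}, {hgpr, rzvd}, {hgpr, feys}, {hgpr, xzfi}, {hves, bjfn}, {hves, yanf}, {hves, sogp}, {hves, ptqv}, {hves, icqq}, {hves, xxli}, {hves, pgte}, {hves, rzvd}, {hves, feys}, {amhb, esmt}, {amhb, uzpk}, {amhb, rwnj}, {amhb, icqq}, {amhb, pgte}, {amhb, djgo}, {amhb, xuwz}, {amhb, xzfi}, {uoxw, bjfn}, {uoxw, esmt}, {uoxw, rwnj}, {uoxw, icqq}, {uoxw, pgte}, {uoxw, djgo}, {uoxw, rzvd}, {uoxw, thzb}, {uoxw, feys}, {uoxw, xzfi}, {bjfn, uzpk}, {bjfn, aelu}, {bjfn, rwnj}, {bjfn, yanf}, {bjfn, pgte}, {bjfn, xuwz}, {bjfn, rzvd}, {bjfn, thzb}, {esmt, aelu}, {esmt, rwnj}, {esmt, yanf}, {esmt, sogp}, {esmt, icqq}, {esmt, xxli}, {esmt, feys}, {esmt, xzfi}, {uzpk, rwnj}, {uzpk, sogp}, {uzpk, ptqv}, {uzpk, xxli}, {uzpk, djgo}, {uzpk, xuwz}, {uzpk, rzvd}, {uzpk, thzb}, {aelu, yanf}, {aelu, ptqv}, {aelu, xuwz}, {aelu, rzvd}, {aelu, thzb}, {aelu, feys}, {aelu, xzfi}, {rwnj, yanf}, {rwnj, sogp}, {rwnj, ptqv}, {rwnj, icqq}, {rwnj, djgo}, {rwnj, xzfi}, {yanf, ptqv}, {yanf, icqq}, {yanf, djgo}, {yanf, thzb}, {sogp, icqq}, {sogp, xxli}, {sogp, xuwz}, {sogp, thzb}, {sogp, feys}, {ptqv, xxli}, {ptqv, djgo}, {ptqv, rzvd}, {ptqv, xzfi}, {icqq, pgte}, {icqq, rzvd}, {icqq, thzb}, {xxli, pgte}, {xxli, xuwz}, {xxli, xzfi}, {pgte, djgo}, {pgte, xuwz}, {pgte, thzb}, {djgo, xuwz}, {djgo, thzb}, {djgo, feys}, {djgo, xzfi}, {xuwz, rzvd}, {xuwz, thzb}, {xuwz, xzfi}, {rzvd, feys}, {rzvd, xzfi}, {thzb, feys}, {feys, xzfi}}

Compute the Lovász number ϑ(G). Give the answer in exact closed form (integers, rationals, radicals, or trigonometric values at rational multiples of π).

sqrt(37)

Vertex mkwp has 18 neighbors: weib, gysj, hgpx, hngp, xkqf, hves, uoxw, bjfn, esmt, aelu, rwnj, sogp, ptqv, xxli, pgte, djgo, xuwz, feys.
Vertex thzb has 18 neighbors: weib, zanp, bovc, lyfr, fwqu, yitv, wmvt, uoxw, bjfn, uzpk, aelu, yanf, sogp, icqq, pgte, djgo, xuwz, feys.
deg(xxli) = 18; N(xxli) = {weib, bovc, lyfr, mkwp, gysj, yitv, wmvt, fjan, uofn, hgpr, hves, esmt, uzpk, sogp, ptqv, pgte, xuwz, xzfi}.
N(xkqf) = {zanp, bovc, lyfr, yarp, mkwp, fwqu, hgpx, hngp, uofn, amhb, esmt, aelu, sogp, ptqv, icqq, pgte, xuwz, rzvd}, |N(xkqf)| = 18.
Regular of degree 18 on 37 vertices: strongly regular (37,18,8,9).
A has 3 distinct eigenvalues ≈ [18.0, 2.541, -3.541].
−37·(-sqrt(37)/2 - 1/2) / ((18)−(-sqrt(37)/2 - 1/2)) = sqrt(37) = ϑ(G).
≈ 6.08276 (to 5 d.p.).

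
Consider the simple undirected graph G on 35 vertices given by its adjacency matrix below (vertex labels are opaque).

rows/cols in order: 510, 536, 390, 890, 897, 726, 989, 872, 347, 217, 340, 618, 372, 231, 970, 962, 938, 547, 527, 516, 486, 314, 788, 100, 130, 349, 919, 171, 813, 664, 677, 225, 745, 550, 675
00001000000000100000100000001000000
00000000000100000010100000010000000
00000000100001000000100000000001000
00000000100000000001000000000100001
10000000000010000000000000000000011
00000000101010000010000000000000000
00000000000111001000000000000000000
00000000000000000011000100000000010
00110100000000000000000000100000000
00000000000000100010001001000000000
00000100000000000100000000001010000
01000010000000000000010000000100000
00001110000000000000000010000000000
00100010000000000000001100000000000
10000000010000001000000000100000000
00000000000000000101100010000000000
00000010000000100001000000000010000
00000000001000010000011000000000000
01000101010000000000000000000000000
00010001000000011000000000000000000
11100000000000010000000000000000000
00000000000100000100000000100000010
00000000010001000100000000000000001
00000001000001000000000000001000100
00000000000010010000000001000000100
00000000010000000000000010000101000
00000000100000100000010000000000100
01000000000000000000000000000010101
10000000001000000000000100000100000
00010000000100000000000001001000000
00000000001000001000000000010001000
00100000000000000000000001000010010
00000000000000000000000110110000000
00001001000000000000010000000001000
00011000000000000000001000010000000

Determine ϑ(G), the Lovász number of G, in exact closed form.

deg(314) = 4; N(314) = {618, 547, 919, 550}.
Vertex 217 has 4 neighbors: 970, 527, 788, 349.
deg(347) = 4; N(347) = {390, 890, 726, 919}.
Vertex 788 has 4 neighbors: 217, 231, 547, 675.
4-regular, N=35; Kneser K(7,3) on C(7,3)=35 vertices.
spec(A) ≈ [4.0, 2.0, -1.0, -3.0] (distinct, 4 d.p.).
λ_max=4, λ_min=-3; ϑ = −35·λ_min/(λ_max−λ_min) = 15.
= 15.00000000… (decimal).

15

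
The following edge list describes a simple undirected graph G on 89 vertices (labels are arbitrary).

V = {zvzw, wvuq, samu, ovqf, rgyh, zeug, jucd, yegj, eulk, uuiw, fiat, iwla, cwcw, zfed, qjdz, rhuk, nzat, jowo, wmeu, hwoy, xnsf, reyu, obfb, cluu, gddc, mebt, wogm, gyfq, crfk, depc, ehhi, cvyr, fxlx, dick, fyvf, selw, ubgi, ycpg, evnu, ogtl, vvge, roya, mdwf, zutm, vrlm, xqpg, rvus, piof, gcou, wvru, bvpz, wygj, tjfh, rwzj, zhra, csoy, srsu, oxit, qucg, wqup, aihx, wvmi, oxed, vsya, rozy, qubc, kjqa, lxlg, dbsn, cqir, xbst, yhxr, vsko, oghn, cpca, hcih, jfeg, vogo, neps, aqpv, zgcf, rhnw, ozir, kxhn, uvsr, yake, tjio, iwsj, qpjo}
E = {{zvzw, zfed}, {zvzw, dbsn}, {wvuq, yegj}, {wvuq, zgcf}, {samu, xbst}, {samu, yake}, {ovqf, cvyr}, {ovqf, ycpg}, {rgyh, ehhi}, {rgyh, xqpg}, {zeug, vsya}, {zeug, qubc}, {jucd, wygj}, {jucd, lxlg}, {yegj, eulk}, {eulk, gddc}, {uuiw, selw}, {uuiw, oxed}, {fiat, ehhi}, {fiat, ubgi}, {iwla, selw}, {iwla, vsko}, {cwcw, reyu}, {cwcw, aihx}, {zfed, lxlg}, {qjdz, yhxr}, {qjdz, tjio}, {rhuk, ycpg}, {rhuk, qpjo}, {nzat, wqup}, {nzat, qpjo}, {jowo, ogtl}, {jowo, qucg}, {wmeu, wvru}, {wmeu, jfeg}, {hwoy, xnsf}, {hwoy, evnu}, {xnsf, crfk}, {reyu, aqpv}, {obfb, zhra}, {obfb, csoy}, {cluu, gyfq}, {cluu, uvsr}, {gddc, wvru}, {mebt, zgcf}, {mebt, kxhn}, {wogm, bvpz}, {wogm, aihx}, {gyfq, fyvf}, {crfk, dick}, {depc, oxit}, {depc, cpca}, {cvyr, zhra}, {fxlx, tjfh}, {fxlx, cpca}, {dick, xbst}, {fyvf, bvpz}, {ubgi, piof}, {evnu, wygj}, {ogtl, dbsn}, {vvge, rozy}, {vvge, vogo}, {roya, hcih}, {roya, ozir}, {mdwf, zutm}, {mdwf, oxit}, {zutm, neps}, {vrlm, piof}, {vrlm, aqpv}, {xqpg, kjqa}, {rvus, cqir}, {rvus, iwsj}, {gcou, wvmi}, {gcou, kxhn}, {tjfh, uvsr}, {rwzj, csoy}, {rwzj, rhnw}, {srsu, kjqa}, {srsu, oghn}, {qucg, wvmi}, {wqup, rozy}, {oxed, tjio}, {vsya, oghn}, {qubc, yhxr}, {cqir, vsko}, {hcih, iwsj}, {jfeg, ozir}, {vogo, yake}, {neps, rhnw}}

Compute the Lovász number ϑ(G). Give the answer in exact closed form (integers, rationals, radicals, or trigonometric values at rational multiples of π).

Vertex ycpg has 2 neighbors: ovqf, rhuk.
Vertex cluu has 2 neighbors: gyfq, uvsr.
deg(ubgi) = 2; N(ubgi) = {fiat, piof}.
deg(uvsr) = 2; N(uvsr) = {cluu, tjfh}.
deg(v) = 2 for all v (|V|=89); this is C_{89}, the 89-cycle.
Distinct eigenvalues (to 5 d.p.): [2.0, 1.99502, 1.9801, 1.95531, 1.92078, 1.87669, 1.82324, 1.76071, 1.68941, 1.60969, 1.52196, 1.42664, 1.32421, 1.21519, 1.10011, 0.97955, 0.85411, 0.72442, 0.59112, 0.45487, 0.31635, 0.17626, 0.0353, -0.10585, -0.24646, -0.38585, -0.52332, -0.65818, -0.78976, -0.9174, -1.04048, -1.15837, -1.27049, -1.37628, -1.47522, -1.5668, -1.65058, -1.72614, -1.79309, -1.85112, -1.89992, -1.93926, -1.96893, -1.9888, -1.99875].
λ_max=2, λ_min=-2*cos(pi/89); ϑ = −89·λ_min/(λ_max−λ_min) = 89*cos(pi/89)/(cos(pi/89) + 1).
ϑ(G) ≈ 44.486135317.
Sandwich: α(G)=44 ≤ ϑ(G)=89*cos(pi/89)/(cos(pi/89) + 1) ≤ χ(Ḡ)=45 (both strict).

89*cos(pi/89)/(cos(pi/89) + 1)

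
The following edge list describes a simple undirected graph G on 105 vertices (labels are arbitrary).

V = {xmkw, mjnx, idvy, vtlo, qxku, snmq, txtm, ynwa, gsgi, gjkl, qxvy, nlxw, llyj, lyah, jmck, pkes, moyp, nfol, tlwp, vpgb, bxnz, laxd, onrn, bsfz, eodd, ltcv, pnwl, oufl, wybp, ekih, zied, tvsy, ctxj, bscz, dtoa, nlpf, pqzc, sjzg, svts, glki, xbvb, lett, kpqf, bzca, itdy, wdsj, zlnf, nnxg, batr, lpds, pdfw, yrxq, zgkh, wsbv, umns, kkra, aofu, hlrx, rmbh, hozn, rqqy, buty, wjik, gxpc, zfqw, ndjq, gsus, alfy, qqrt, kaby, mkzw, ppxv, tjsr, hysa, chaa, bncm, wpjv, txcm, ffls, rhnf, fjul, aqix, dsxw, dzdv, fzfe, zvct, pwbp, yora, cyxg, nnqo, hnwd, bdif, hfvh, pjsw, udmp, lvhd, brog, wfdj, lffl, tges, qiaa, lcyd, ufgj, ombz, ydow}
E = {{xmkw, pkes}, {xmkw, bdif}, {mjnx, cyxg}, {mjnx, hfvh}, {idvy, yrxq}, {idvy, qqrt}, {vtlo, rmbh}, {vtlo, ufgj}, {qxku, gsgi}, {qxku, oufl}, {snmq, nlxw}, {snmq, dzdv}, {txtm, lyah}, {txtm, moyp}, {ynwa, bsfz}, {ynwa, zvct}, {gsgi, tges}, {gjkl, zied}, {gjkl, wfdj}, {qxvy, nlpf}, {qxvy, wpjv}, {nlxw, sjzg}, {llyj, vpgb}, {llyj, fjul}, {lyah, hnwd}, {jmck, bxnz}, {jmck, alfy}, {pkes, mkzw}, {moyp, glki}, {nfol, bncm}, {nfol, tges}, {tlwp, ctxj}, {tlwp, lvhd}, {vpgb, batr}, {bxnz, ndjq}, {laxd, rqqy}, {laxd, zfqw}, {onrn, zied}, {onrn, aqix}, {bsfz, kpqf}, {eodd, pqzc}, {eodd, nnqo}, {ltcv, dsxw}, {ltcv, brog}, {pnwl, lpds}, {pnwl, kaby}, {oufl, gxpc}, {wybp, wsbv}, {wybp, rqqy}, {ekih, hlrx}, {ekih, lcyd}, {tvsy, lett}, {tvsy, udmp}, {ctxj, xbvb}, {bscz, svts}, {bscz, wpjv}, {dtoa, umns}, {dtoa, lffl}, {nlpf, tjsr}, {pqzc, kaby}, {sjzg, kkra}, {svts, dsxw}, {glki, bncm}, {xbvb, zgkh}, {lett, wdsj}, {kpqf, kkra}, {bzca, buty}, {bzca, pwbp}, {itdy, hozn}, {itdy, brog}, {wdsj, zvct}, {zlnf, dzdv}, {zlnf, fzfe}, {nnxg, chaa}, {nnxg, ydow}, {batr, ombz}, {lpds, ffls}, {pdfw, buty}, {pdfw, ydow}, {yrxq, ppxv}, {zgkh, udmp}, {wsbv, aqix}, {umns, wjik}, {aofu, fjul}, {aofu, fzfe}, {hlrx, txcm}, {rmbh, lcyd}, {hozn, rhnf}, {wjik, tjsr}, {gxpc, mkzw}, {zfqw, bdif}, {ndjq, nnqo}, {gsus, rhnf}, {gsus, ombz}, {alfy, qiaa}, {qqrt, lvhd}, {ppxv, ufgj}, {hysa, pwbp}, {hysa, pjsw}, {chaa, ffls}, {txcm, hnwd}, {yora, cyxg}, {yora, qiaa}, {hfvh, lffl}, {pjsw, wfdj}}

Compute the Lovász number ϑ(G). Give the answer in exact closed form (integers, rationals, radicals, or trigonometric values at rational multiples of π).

105*cos(pi/105)/(cos(pi/105) + 1)

deg(aofu) = 2; N(aofu) = {fjul, fzfe}.
Vertex kpqf has 2 neighbors: bsfz, kkra.
Vertex ndjq has 2 neighbors: bxnz, nnqo.
N(aqix) = {onrn, wsbv}, |N(aqix)| = 2.
G on 105 vertices is 2-regular; this is C_{105}, the 105-cycle.
Distinct eigenvalues (to 5 d.p.): [2.0, 1.99642, 1.98569, 1.96786, 1.94298, 1.91115, 1.87247, 1.82709, 1.77517, 1.7169, 1.65248, 1.58214, 1.50614, 1.42475, 1.33826, 1.24698, 1.15123, 1.05137, 0.94774, 0.84071, 0.73068, 0.61803, 0.50317, 0.38651, 0.26847, 0.14946, 0.02992, -0.08973, -0.20906, -0.32764, -0.44504, -0.56085, -0.67466, -0.78605, -0.89463, -1.0, -1.10179, -1.19964, -1.2932, -1.38213, -1.4661, -1.54483, -1.61803, -1.68544, -1.74682, -1.80194, -1.85061, -1.89265, -1.92793, -1.9563, -1.97766, -1.99195, -1.9991].
ϑ = −N·λ_min/(λ_max−λ_min) = −105·(-2*cos(pi/105))/(2−(-2*cos(pi/105))) = 105*cos(pi/105)/(cos(pi/105) + 1).
= 52.48825… (decimal).
52 ≤ 105*cos(pi/105)/(cos(pi/105) + 1) ≤ 53: both strict.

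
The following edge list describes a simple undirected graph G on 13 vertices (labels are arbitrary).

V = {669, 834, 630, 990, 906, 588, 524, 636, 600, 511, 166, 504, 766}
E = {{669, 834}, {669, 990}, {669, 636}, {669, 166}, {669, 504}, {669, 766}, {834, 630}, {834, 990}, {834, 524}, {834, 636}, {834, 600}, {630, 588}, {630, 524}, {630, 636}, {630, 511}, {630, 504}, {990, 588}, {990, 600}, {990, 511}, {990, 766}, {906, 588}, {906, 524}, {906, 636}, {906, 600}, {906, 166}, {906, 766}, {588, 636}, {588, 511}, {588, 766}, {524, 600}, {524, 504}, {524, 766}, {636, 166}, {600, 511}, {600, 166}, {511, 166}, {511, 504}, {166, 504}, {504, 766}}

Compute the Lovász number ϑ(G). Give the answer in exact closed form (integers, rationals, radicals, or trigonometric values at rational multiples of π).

sqrt(13)

deg(669) = 6; N(669) = {834, 990, 636, 166, 504, 766}.
Vertex 600 has 6 neighbors: 834, 990, 906, 524, 511, 166.
Vertex 588 has 6 neighbors: 630, 990, 906, 636, 511, 766.
N(511) = {630, 990, 588, 600, 166, 504}, |N(511)| = 6.
13-vertex 6-regular graph: Paley(13): SR with (k,λ,μ)=(6,2,3).
The 3 distinct eigenvalues: [6.0, 1.303, -2.303].
With N=13: ϑ(G) = 13·(-(-sqrt(13)/2 - 1/2))/(6−(-sqrt(13)/2 - 1/2)) = sqrt(13).
= 3.605551275… (decimal).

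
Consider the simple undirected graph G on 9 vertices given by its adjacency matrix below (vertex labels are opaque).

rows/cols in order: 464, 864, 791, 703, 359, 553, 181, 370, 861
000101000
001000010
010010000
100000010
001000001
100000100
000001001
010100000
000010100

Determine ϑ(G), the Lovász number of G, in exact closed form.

deg(553) = 2; N(553) = {464, 181}.
deg(791) = 2; N(791) = {864, 359}.
Vertex 370 has 2 neighbors: 864, 703.
Vertex 359 has 2 neighbors: 791, 861.
Every vertex has degree 2 (N=9); this is C_{9}, the 9-cycle.
A has 5 distinct eigenvalues ≈ [2.0, 1.532, 0.347, -1.0, -1.879].
ϑ = −N·λ_min/(λ_max−λ_min) = −9·(-2*cos(pi/9))/(2−(-2*cos(pi/9))) = 9*cos(pi/9)/(cos(pi/9) + 1).
= 4.36009… (decimal).
4 ≤ 9*cos(pi/9)/(cos(pi/9) + 1) ≤ 5: both strict.

9*cos(pi/9)/(cos(pi/9) + 1)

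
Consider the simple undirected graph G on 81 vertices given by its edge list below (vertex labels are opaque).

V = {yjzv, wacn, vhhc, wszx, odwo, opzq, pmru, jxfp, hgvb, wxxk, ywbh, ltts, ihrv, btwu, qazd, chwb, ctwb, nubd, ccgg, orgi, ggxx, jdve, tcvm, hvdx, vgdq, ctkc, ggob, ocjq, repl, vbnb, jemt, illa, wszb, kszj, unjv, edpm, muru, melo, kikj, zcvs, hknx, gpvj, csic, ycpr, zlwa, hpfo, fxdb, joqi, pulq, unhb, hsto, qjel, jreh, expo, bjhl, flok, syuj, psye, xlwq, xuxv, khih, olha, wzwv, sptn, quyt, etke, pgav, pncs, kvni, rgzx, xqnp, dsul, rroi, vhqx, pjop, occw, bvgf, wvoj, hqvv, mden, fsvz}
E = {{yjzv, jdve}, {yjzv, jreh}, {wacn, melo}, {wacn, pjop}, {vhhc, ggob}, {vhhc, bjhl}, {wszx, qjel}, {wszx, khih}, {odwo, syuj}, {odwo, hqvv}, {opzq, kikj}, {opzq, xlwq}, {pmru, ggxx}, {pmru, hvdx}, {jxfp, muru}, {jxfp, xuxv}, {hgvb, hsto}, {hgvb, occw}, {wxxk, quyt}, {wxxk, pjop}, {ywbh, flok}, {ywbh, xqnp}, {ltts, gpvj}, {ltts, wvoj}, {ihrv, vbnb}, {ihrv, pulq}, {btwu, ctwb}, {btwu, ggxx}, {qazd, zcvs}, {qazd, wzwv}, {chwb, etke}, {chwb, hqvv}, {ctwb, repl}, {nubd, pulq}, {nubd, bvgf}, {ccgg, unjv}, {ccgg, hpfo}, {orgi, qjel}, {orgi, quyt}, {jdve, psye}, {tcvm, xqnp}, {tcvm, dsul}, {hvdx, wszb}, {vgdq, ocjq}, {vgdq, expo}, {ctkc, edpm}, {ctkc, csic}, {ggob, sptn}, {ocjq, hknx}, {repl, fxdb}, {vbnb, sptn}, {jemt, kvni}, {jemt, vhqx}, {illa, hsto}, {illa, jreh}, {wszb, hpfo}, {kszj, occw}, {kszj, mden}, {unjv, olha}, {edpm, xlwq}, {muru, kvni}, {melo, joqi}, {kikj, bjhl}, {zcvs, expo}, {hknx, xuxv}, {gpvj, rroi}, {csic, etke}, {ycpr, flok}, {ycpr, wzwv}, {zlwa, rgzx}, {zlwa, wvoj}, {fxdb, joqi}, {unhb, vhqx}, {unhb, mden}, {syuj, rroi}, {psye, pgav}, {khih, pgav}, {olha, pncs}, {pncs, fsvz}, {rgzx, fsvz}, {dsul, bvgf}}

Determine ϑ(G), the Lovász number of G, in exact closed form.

deg(quyt) = 2; N(quyt) = {wxxk, orgi}.
deg(unhb) = 2; N(unhb) = {vhqx, mden}.
deg(jreh) = 2; N(jreh) = {yjzv, illa}.
N(wszb) = {hvdx, hpfo}, |N(wszb)| = 2.
2-regular, N=81; this is C_{81}, the 81-cycle.
Distinct eigenvalues (to 4 d.p.): [2.0, 1.994, 1.976, 1.9461, 1.9045, 1.8514, 1.7873, 1.7123, 1.6271, 1.5321, 1.4279, 1.315, 1.1943, 1.0664, 0.9321, 0.7922, 0.6475, 0.4989, 0.3473, 0.1936, 0.0388, -0.1163, -0.2707, -0.4234, -0.5736, -0.7204, -0.8628, -1.0, -1.1312, -1.2556, -1.3725, -1.4811, -1.5808, -1.671, -1.7511, -1.8207, -1.8794, -1.9267, -1.9625, -1.9865, -1.9985].
Lovász: ϑ = −81(-2*cos(pi/81))/(2+-(-1)*2*cos(pi/81)) = 81*cos(pi/81)/(cos(pi/81) + 1).
Numerically 40.4847653.
α=40, χ(Ḡ)=41; ϑ=81*cos(pi/81)/(cos(pi/81) + 1) lies between (both strict).

81*cos(pi/81)/(cos(pi/81) + 1)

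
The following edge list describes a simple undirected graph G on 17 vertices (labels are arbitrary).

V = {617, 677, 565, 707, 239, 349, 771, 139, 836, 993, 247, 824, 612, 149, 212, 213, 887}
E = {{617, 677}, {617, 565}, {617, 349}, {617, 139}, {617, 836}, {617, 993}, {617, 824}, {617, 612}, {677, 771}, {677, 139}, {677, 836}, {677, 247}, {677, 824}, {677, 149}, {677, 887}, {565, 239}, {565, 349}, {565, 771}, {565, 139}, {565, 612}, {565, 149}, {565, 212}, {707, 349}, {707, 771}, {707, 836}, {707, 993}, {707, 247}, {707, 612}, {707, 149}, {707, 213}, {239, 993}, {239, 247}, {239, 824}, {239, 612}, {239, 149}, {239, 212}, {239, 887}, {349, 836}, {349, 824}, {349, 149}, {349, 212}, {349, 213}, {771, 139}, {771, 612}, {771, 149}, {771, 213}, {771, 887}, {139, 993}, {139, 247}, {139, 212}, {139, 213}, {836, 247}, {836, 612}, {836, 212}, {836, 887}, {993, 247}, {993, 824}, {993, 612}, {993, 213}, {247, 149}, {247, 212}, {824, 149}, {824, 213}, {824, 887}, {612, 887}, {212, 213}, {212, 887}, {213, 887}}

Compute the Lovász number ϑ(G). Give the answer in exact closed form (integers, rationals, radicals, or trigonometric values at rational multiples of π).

deg(824) = 8; N(824) = {617, 677, 239, 349, 993, 149, 213, 887}.
N(239) = {565, 993, 247, 824, 612, 149, 212, 887}, |N(239)| = 8.
deg(139) = 8; N(139) = {617, 677, 565, 771, 993, 247, 212, 213}.
N(612) = {617, 565, 707, 239, 771, 836, 993, 887}, |N(612)| = 8.
Regular of degree 8 on 17 vertices: SR(17,8,3,4) — a Paley graph.
spec(A) ≈ [8.0, 1.5616, -2.5616] (distinct, 4 d.p.).
Lovász: ϑ = −17(-sqrt(17)/2 - 1/2)/(8+-(-sqrt(17)/2 - 1/2)) = sqrt(17).
≈ 4.12310563 (to 8 d.p.).

sqrt(17)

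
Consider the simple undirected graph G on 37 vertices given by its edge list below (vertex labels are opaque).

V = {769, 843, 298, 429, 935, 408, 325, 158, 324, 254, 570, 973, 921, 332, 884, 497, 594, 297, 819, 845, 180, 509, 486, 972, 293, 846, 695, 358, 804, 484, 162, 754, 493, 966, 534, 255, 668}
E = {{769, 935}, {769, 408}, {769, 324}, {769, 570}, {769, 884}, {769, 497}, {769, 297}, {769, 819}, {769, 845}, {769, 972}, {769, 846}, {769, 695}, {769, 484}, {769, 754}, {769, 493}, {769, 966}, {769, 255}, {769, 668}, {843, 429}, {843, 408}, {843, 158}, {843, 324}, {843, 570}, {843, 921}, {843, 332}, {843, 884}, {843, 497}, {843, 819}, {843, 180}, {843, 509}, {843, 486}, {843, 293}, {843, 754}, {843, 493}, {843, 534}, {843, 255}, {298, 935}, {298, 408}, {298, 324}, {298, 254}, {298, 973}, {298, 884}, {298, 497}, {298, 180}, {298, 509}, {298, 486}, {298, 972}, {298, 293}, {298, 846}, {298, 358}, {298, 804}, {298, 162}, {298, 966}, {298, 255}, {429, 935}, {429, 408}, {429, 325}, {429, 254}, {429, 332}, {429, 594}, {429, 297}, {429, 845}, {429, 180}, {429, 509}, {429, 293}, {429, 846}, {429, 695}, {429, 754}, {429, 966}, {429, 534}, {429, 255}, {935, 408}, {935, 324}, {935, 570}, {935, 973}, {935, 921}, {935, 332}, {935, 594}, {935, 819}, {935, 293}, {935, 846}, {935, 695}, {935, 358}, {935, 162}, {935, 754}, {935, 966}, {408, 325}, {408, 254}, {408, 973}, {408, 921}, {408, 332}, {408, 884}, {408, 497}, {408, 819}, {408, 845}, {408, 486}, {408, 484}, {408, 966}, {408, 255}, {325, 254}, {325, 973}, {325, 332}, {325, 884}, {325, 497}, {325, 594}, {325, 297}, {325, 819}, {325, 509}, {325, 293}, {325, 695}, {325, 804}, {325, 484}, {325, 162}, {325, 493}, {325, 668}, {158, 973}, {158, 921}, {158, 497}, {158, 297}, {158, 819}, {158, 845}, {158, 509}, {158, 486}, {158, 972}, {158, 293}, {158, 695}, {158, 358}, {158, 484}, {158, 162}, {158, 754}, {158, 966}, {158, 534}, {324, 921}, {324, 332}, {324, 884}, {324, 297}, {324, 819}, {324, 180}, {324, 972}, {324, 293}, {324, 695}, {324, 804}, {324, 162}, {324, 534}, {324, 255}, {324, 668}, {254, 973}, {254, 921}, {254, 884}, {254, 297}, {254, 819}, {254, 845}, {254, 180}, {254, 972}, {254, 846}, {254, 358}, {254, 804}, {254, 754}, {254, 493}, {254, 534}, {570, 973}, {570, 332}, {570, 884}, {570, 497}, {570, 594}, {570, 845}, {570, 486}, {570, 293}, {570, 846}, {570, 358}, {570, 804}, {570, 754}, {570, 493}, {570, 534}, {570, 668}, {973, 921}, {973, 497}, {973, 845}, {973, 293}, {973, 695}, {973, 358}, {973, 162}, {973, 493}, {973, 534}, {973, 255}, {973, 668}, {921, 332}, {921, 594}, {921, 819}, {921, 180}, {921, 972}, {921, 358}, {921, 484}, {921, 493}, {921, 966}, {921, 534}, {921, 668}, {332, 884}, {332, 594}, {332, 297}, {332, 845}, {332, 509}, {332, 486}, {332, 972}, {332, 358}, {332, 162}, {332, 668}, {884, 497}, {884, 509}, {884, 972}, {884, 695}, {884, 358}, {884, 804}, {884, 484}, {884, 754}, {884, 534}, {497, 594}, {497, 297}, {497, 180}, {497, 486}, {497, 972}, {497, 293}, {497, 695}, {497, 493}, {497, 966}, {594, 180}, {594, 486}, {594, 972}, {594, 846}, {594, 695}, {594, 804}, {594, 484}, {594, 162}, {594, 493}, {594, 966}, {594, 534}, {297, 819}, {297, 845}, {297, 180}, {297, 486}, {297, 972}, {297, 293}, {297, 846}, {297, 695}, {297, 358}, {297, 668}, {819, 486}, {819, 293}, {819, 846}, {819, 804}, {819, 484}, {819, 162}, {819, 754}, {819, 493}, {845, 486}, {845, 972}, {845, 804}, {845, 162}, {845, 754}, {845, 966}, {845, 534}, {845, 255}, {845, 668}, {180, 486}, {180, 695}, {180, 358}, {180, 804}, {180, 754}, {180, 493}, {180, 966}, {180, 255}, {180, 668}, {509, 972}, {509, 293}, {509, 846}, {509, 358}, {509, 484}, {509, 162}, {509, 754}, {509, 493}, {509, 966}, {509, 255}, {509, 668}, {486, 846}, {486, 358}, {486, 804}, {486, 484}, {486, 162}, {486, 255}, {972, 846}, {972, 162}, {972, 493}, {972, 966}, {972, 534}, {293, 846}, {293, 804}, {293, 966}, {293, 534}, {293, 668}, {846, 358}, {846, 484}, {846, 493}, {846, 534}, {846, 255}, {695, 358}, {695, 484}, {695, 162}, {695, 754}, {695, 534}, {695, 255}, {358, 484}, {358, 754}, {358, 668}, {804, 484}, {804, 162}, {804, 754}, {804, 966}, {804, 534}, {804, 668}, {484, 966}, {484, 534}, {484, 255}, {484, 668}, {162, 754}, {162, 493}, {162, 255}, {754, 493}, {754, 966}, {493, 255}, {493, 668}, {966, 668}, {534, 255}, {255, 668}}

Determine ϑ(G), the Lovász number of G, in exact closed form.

sqrt(37)

Vertex 534 has 18 neighbors: 843, 429, 158, 324, 254, 570, 973, 921, 884, 594, 845, 972, 293, 846, 695, 804, 484, 255.
deg(493) = 18; N(493) = {769, 843, 325, 254, 570, 973, 921, 497, 594, 819, 180, 509, 972, 846, 162, 754, 255, 668}.
deg(804) = 18; N(804) = {298, 325, 324, 254, 570, 884, 594, 819, 845, 180, 486, 293, 484, 162, 754, 966, 534, 668}.
deg(408) = 18; N(408) = {769, 843, 298, 429, 935, 325, 254, 973, 921, 332, 884, 497, 819, 845, 486, 484, 966, 255}.
G on 37 vertices is 18-regular; strongly regular (37,18,8,9).
A has 3 distinct eigenvalues ≈ [18.0, 2.5414, -3.5414].
ϑ = −N·λ_min/(λ_max−λ_min) = −37·(-sqrt(37)/2 - 1/2)/(18−(-sqrt(37)/2 - 1/2)) = sqrt(37).
= 6.082763… (decimal).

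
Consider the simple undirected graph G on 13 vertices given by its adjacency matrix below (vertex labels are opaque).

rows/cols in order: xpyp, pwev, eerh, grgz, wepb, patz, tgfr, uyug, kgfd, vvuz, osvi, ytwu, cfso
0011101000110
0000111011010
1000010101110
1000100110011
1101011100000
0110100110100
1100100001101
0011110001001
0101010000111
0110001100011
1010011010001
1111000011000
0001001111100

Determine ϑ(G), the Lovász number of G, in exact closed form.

sqrt(13)

N(patz) = {pwev, eerh, wepb, uyug, kgfd, osvi}, |N(patz)| = 6.
Vertex wepb has 6 neighbors: xpyp, pwev, grgz, patz, tgfr, uyug.
deg(cfso) = 6; N(cfso) = {grgz, tgfr, uyug, kgfd, vvuz, osvi}.
Vertex tgfr has 6 neighbors: xpyp, pwev, wepb, vvuz, osvi, cfso.
Regular of degree 6 on 13 vertices: Paley(13): SR with (k,λ,μ)=(6,2,3).
spec(A) ≈ [6.0, 1.30278, -2.30278] (distinct, 5 d.p.).
Lovász: ϑ = −13(-sqrt(13)/2 - 1/2)/(6+-(-sqrt(13)/2 - 1/2)) = sqrt(13).
ϑ(G) ≈ 3.60555128.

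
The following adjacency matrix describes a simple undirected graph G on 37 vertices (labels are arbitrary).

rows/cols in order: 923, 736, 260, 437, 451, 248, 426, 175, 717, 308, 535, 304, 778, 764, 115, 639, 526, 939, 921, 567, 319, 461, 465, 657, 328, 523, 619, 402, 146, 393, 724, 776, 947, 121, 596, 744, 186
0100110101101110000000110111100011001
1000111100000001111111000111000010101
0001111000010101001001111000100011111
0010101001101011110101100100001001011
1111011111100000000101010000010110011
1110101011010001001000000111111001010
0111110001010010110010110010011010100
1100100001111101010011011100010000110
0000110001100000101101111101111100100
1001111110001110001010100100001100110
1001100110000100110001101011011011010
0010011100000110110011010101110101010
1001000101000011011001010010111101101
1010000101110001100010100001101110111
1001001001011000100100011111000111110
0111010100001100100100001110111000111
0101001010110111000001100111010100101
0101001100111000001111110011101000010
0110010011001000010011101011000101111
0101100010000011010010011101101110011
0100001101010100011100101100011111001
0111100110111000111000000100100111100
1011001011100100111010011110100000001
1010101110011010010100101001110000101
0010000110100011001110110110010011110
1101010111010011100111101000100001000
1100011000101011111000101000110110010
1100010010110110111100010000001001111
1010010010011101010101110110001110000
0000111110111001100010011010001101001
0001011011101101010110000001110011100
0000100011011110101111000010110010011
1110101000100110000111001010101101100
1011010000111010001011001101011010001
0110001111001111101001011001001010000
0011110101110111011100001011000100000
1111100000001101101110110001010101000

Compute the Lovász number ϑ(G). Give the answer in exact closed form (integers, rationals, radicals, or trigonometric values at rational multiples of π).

sqrt(37)

N(328) = {260, 175, 717, 535, 115, 639, 921, 567, 319, 465, 657, 523, 619, 393, 947, 121, 596, 744}, |N(328)| = 18.
Vertex 393 has 18 neighbors: 451, 248, 426, 175, 717, 535, 304, 778, 639, 526, 319, 657, 328, 619, 724, 776, 121, 186.
N(724) = {437, 248, 426, 717, 308, 535, 778, 764, 639, 939, 567, 319, 402, 146, 393, 947, 121, 596}, |N(724)| = 18.
N(567) = {736, 437, 451, 717, 115, 639, 939, 319, 657, 328, 523, 402, 146, 724, 776, 947, 744, 186}, |N(567)| = 18.
Regular of degree 18 on 37 vertices: strongly regular (37,18,8,9).
A has 3 distinct eigenvalues ≈ [18.0, 2.5414, -3.5414].
Lovász: ϑ = −37(-sqrt(37)/2 - 1/2)/(18+-(-sqrt(37)/2 - 1/2)) = sqrt(37).
≈ 6.0827625 (to 7 d.p.).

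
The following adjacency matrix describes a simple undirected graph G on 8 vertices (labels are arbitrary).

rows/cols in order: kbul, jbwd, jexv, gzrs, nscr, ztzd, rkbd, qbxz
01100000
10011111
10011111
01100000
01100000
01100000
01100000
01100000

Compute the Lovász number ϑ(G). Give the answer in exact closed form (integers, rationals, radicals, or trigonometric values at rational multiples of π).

Vertex qbxz has 2 neighbors: jbwd, jexv.
deg(nscr) = 2; N(nscr) = {jbwd, jexv}.
deg(jbwd) = 6; N(jbwd) = {kbul, gzrs, nscr, ztzd, rkbd, qbxz}.
Vertex ztzd has 2 neighbors: jbwd, jexv.
K_{6,2} (perfect); ϑ(G) = α(G) = max{6,2} = 6.
Numerically 6.00000000.
6 ≤ 6 ≤ 6: collapsed.

6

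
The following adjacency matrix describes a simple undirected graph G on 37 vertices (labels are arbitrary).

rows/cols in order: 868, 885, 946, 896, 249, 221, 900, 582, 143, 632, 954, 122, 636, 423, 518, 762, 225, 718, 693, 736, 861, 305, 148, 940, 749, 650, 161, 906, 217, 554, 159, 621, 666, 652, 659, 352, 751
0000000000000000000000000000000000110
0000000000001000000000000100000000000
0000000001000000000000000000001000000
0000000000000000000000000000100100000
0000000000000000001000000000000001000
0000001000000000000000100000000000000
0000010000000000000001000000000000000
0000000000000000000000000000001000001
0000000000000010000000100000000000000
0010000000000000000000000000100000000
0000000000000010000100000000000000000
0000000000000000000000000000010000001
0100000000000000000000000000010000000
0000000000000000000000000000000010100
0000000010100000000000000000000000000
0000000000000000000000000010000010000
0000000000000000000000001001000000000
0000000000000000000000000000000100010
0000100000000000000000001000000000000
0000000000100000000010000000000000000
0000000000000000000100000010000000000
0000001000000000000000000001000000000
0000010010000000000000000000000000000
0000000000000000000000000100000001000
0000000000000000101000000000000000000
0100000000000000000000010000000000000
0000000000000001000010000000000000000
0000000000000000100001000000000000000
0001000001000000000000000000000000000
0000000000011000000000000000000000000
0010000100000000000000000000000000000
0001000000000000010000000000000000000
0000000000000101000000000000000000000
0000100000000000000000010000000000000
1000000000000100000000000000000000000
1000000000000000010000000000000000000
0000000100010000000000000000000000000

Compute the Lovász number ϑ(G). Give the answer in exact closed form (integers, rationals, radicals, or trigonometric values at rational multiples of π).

Vertex 940 has 2 neighbors: 650, 652.
Vertex 621 has 2 neighbors: 896, 718.
deg(946) = 2; N(946) = {632, 159}.
N(666) = {423, 762}, |N(666)| = 2.
Regular of degree 2 on 37 vertices: connected 2-regular on 37 ⇒ C_{37}.
spec(A) ≈ [2.0, 1.9712, 1.8858, 1.746, 1.5561, 1.3213, 1.0486, 0.7457, 0.4214, 0.0849, -0.254, -0.5856, -0.9004, -1.1893, -1.4439, -1.657, -1.8225, -1.9355, -1.9928] (distinct, 4 d.p.).
ϑ = −N·λ_min/(λ_max−λ_min) = −37·(-2*cos(pi/37))/(2−(-2*cos(pi/37))) = 37*cos(pi/37)/(cos(pi/37) + 1).
≈ 18.466617 (to 6 d.p.).
α=18, χ(Ḡ)=19; ϑ=37*cos(pi/37)/(cos(pi/37) + 1) lies between (both strict).

37*cos(pi/37)/(cos(pi/37) + 1)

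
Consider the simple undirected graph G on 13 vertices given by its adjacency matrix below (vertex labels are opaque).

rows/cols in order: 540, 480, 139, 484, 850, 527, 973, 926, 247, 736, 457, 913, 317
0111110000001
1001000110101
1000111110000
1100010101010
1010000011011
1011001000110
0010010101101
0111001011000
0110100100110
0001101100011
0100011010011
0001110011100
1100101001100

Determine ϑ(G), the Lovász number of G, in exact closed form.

sqrt(13)

deg(139) = 6; N(139) = {540, 850, 527, 973, 926, 247}.
Vertex 850 has 6 neighbors: 540, 139, 247, 736, 913, 317.
Vertex 457 has 6 neighbors: 480, 527, 973, 247, 913, 317.
N(527) = {540, 139, 484, 973, 457, 913}, |N(527)| = 6.
Every vertex has degree 6 (N=13); strongly regular (13,6,2,3).
A has 3 distinct eigenvalues ≈ [6.0, 1.3028, -2.3028].
−13·(-sqrt(13)/2 - 1/2) / ((6)−(-sqrt(13)/2 - 1/2)) = sqrt(13) = ϑ(G).
= 3.6056… (decimal).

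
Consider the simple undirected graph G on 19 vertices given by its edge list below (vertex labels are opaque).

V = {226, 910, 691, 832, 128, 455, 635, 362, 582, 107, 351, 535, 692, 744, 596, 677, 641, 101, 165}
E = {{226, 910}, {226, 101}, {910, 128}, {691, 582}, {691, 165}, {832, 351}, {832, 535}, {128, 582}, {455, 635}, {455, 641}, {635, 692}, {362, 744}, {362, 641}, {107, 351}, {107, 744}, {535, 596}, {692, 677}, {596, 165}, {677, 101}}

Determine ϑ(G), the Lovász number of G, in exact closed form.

deg(677) = 2; N(677) = {692, 101}.
N(128) = {910, 582}, |N(128)| = 2.
Vertex 635 has 2 neighbors: 455, 692.
N(744) = {362, 107}, |N(744)| = 2.
Regular of degree 2 on 19 vertices: a single 19-cycle (edge-transitive).
A has 10 distinct eigenvalues ≈ [2.0, 1.892, 1.578, 1.094, 0.491, -0.165, -0.803, -1.355, -1.759, -1.973].
Lovász (edge-transitive): ϑ = −19·(-2*cos(pi/19))/((2)−(-2*cos(pi/19))) = 19*cos(pi/19)/(cos(pi/19) + 1).
≈ 9.434771374 (to 9 d.p.).
Lovász sandwich 9 ≤ 19*cos(pi/19)/(cos(pi/19) + 1) ≤ 10: both strict.

19*cos(pi/19)/(cos(pi/19) + 1)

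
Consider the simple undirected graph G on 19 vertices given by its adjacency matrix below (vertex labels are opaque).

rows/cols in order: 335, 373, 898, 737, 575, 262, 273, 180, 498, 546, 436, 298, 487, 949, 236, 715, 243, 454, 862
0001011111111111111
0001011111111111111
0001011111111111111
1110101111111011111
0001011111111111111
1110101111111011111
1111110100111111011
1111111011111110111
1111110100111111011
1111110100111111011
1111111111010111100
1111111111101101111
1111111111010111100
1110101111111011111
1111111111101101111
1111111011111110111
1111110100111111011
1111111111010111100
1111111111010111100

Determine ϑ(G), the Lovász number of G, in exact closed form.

deg(454) = 15; N(454) = {335, 373, 898, 737, 575, 262, 273, 180, 498, 546, 298, 949, 236, 715, 243}.
N(298) = {335, 373, 898, 737, 575, 262, 273, 180, 498, 546, 436, 487, 949, 715, 243, 454, 862}, |N(298)| = 17.
deg(949) = 16; N(949) = {335, 373, 898, 575, 273, 180, 498, 546, 436, 298, 487, 236, 715, 243, 454, 862}.
deg(373) = 15; N(373) = {737, 262, 273, 180, 498, 546, 436, 298, 487, 949, 236, 715, 243, 454, 862}.
G = K_{4,4,4,3,2,2}: α = 4 = χ(Ḡ), so ϑ = 4.
Numerically 4.000000.
4 ≤ 4 ≤ 4: collapsed.

4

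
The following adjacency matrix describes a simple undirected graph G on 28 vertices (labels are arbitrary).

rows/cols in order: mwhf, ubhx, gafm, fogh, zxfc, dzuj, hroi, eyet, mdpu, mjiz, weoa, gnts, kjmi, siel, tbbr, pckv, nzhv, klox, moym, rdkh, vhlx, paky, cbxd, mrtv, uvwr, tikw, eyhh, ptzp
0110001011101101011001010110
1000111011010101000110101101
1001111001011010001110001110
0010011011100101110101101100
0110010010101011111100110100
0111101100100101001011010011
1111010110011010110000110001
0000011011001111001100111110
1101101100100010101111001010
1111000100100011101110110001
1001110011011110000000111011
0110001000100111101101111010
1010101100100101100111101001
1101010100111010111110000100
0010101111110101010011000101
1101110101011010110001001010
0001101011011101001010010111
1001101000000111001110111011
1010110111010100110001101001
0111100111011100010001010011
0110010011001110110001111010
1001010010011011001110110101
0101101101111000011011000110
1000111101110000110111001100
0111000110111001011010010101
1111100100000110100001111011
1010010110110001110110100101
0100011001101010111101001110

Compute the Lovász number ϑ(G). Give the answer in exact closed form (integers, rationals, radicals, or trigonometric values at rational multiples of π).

N(rdkh) = {ubhx, gafm, fogh, zxfc, eyet, mdpu, mjiz, gnts, kjmi, siel, klox, paky, mrtv, eyhh, ptzp}, |N(rdkh)| = 15.
Vertex eyet has 15 neighbors: dzuj, hroi, mdpu, mjiz, kjmi, siel, tbbr, pckv, moym, rdkh, cbxd, mrtv, uvwr, tikw, eyhh.
deg(tbbr) = 15; N(tbbr) = {gafm, zxfc, hroi, eyet, mdpu, mjiz, weoa, gnts, siel, pckv, klox, vhlx, paky, tikw, ptzp}.
deg(tikw) = 15; N(tikw) = {mwhf, ubhx, gafm, fogh, zxfc, eyet, siel, tbbr, nzhv, paky, cbxd, mrtv, uvwr, eyhh, ptzp}.
Every vertex has degree 15 (N=28); Kneser-type, 2-subsets of [8].
spec(A) ≈ [15.0, 1.0, -5.0] (distinct, 5 d.p.).
ϑ = −N·λ_min/(λ_max−λ_min) = −28·(-5)/(15−(-5)) = 7.
= 7.000000… (decimal).

7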